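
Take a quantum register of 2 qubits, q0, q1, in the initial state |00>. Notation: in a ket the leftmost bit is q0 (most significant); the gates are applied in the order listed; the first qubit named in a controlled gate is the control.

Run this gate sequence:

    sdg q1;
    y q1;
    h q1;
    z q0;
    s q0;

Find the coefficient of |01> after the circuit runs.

|01> carries amplitude -sqrt(2)*I/2 in the final state.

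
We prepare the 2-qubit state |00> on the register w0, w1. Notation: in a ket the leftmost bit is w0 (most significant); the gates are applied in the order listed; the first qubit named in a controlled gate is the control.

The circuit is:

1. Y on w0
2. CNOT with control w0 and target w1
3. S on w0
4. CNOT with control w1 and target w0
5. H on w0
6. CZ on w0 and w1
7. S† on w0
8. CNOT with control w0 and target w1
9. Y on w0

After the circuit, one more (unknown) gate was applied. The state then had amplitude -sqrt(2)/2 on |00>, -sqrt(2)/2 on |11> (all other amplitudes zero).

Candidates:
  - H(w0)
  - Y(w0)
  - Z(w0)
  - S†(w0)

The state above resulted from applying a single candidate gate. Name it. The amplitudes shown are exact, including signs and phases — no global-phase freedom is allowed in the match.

The applied gate was S†(w0).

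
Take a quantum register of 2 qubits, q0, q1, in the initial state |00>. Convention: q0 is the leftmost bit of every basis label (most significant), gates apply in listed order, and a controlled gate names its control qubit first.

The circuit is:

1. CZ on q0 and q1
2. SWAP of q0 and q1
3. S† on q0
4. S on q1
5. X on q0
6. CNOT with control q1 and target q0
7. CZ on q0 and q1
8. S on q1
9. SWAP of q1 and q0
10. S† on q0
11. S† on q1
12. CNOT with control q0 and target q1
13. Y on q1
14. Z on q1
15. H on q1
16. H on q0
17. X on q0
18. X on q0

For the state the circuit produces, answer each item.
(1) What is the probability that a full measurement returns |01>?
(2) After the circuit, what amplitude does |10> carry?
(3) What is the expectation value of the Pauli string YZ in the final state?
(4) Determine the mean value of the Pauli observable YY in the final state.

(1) A full measurement returns |01> with probability 1/4.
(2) |10> carries amplitude -1/2 in the final state.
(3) The expectation value of YZ is 0.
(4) In the final state, YY has expectation 0.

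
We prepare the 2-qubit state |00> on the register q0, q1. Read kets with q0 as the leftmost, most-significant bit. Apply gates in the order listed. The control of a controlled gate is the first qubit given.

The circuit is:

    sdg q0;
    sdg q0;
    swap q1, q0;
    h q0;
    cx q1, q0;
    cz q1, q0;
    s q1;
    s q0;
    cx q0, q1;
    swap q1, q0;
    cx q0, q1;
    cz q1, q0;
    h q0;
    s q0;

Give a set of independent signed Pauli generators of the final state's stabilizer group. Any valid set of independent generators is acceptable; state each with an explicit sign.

The stabilizer group can be generated by +XI, +IZ, among other valid generating sets.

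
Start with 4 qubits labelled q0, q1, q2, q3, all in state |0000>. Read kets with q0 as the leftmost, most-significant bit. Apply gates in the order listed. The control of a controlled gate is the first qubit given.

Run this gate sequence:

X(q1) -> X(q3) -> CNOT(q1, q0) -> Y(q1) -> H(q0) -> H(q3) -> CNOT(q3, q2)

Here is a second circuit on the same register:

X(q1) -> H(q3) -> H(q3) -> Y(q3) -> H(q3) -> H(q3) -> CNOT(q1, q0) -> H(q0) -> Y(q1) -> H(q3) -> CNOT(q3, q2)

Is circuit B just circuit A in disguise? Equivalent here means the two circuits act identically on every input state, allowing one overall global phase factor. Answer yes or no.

No: there is an input state on which the two circuits produce genuinely different outputs (not merely differing by a phase).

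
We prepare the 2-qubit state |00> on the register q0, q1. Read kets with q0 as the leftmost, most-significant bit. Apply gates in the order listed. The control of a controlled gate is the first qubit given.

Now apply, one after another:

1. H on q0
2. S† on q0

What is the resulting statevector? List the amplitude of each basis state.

The resulting statevector has amplitude sqrt(2)/2 on |00>, 0 on |01>, -sqrt(2)*I/2 on |10>, 0 on |11>.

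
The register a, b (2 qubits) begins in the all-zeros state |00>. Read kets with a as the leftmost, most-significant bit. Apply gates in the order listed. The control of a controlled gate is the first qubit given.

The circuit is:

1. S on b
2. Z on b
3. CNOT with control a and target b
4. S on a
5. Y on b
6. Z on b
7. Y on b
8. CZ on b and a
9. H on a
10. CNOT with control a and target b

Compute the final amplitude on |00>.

The amplitude on |00> is -sqrt(2)/2.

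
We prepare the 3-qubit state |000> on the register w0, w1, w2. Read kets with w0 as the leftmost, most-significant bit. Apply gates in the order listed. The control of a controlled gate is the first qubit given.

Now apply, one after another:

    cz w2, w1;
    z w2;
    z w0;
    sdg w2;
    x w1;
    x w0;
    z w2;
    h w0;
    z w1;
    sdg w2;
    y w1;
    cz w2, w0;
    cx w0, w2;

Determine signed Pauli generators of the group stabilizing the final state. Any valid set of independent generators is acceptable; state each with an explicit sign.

One valid set of independent stabilizer generators is -XIX, +ZIZ, +IZI (any independent generating set of the same group is equally correct).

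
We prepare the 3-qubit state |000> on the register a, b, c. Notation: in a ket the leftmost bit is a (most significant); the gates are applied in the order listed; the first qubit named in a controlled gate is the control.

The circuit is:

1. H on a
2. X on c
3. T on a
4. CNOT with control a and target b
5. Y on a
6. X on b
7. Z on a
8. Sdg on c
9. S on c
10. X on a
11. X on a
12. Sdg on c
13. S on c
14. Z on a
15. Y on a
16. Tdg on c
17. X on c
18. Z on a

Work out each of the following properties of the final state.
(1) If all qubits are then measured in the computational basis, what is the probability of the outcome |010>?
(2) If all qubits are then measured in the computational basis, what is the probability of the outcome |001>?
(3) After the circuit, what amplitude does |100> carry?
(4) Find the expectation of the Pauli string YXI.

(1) A full measurement returns |010> with probability 1/2. Key observation: gates 7-14 undo each other exactly, leaving only the rest of the circuit to track.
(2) The probability of measuring |001> is 0.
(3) The amplitude on |100> is -sqrt(2)/2.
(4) In the final state, YXI has expectation -sqrt(2)/2.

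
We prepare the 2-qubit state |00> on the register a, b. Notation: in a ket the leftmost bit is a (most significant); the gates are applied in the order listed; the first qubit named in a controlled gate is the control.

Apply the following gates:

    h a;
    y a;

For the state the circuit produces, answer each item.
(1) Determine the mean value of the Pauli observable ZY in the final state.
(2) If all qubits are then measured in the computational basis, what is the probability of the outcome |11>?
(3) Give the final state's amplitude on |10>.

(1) In the final state, ZY has expectation 0.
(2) A full measurement returns |11> with probability 0.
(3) The final state's coefficient on |10> equals sqrt(2)*I/2.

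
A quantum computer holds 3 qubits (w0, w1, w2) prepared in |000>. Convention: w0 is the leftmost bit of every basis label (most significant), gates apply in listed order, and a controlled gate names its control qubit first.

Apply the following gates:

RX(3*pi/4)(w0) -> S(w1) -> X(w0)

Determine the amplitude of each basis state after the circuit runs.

After the circuit, the state carries amplitude -I*sqrt(sqrt(2) + 2)/2 on |000>, sqrt(2 - sqrt(2))/2 on |100>, and 0 on every other basis state.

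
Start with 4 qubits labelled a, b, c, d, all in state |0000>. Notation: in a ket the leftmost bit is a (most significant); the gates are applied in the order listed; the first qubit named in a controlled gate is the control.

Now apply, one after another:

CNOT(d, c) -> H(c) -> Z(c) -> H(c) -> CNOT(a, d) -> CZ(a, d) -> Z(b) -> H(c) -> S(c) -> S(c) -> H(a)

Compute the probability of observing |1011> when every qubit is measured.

Outcome |1011> occurs with probability 0.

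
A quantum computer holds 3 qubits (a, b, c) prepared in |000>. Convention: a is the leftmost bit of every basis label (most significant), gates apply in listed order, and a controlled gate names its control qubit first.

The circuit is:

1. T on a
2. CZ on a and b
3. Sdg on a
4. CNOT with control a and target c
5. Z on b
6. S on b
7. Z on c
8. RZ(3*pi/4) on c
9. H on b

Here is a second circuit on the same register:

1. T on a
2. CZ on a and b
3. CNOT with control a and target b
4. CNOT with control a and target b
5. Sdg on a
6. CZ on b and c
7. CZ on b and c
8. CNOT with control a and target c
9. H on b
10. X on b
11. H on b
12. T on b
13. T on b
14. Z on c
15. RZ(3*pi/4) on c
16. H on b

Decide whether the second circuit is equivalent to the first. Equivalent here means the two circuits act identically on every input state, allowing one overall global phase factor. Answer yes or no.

Yes: on every input state the two circuits agree up to one overall phase factor.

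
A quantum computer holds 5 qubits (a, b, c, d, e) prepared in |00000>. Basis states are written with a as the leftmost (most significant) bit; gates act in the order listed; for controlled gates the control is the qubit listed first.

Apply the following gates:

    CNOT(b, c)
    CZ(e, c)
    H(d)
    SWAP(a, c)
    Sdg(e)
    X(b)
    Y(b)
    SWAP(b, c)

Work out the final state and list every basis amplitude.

The resulting statevector has amplitude -sqrt(2)*I/2 on |00000>, -sqrt(2)*I/2 on |00010>, and 0 on every other basis state.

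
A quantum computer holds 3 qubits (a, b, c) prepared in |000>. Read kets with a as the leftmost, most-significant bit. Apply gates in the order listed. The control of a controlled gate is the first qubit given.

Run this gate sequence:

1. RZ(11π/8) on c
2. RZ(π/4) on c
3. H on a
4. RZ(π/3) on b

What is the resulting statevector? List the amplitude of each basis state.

The resulting statevector has amplitude -sqrt(2)*exp(I*pi/48)/2 on |000>, -sqrt(2)*exp(I*pi/48)/2 on |100>, and 0 on every other basis state.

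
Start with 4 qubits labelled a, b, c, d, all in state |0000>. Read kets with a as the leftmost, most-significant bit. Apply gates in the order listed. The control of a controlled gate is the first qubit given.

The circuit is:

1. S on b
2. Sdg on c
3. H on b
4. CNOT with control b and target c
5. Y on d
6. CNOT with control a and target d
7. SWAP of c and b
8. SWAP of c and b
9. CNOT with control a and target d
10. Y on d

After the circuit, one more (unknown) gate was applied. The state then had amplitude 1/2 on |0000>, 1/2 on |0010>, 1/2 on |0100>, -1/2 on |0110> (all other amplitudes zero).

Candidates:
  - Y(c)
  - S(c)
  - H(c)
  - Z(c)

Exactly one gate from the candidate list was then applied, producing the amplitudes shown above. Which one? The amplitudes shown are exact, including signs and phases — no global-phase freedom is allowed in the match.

The applied gate was H(c).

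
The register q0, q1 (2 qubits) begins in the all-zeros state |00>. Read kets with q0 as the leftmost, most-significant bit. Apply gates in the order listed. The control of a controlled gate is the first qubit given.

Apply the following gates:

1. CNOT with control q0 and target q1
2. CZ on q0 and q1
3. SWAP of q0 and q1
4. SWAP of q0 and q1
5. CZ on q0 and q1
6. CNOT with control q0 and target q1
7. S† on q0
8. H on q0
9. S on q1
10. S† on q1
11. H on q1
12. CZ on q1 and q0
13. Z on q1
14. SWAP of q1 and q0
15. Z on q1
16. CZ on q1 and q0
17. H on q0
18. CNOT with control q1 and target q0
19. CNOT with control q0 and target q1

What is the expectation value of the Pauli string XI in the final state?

In the final state, XI has expectation -1. Key observation: gates 1-6 undo each other exactly, leaving only the rest of the circuit to track.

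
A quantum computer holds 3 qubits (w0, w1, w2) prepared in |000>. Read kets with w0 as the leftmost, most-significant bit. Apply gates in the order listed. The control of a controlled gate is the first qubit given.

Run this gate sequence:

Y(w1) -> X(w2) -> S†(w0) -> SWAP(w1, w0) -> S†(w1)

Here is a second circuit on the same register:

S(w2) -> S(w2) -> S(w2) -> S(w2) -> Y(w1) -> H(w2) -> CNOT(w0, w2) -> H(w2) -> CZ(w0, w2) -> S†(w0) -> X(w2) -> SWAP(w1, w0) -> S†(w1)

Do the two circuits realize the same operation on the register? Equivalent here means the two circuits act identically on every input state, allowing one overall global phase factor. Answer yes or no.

Yes: on every input state the two circuits agree up to one overall phase factor.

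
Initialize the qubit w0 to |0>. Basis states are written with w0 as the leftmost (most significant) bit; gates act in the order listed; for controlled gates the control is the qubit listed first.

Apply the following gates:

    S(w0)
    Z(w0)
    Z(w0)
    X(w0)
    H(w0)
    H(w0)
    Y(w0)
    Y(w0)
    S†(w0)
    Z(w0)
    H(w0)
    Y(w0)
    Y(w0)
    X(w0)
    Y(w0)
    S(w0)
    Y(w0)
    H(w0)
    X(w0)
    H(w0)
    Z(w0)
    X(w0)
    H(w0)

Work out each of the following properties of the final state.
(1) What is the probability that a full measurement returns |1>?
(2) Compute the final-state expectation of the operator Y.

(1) A full measurement returns |1> with probability 1/2. Key observation: gates 18-21 undo each other exactly, leaving only the rest of the circuit to track.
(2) The expectation value of Y is 1.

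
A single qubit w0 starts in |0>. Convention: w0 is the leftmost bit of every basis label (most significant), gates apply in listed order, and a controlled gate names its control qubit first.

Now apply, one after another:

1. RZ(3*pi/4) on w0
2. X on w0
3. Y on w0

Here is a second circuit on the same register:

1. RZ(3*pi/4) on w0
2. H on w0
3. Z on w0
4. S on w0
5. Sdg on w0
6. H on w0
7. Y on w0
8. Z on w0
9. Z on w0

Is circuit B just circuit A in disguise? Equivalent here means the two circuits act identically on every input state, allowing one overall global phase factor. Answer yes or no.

Yes: on every input state the two circuits agree up to one overall phase factor.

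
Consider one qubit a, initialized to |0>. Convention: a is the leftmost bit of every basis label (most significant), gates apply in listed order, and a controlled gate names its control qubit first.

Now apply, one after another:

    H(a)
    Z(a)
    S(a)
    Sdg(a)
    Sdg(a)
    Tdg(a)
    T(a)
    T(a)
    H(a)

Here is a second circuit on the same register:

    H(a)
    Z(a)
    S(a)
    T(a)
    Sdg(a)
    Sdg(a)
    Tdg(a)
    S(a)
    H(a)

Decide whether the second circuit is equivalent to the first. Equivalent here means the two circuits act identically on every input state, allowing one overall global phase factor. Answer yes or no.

No — the two circuits implement different unitaries, even allowing a global phase.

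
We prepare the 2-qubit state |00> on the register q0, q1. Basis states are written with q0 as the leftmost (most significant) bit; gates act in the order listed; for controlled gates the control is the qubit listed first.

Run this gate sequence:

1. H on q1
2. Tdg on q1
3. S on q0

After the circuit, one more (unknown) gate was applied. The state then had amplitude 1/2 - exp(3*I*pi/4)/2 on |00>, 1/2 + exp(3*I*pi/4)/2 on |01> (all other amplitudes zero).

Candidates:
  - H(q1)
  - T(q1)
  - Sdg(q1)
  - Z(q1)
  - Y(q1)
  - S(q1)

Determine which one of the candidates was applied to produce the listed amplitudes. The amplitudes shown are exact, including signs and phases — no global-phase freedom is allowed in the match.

The applied gate was H(q1).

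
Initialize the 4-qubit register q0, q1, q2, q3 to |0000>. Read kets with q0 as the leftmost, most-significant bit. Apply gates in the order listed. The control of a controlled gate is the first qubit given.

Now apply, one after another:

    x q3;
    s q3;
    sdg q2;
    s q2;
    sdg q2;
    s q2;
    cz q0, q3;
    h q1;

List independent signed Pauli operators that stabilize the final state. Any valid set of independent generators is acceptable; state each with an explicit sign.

The stabilizer group can be generated by +IXII, +ZIII, +IIZI, -IIIZ, among other valid generating sets. Key observation: the block from step 3 through step 6 cancels to the identity and can be dropped.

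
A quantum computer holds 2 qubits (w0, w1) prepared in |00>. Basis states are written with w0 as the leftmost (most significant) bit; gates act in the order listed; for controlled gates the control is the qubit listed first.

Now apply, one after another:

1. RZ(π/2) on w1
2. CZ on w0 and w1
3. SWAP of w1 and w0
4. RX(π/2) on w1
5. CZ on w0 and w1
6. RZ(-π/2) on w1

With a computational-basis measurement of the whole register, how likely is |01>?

A full measurement returns |01> with probability 1/2.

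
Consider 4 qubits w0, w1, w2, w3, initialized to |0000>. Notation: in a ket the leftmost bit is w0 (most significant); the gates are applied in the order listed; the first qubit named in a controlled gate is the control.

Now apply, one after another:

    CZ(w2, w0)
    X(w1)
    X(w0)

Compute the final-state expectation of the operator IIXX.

The observable IIXX averages to 0.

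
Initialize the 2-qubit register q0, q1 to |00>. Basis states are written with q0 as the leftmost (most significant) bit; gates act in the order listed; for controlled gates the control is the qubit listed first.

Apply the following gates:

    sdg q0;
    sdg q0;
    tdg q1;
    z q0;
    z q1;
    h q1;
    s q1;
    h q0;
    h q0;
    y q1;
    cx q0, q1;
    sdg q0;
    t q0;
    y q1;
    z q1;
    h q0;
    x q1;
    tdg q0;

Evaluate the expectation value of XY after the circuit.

The observable XY averages to sqrt(2)/2.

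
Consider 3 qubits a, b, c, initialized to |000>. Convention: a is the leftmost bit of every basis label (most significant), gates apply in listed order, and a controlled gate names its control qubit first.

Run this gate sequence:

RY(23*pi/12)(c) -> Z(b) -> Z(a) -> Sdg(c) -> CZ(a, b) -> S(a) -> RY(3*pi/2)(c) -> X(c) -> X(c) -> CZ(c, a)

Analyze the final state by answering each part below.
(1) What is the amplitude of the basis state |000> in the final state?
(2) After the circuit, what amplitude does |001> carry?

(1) The amplitude on |000> is sqrt(4 - 2*sqrt(2))/8 + sqrt(6*sqrt(2) + 12)/8 - I*sqrt(12 - 6*sqrt(2))/8 + I*sqrt(2*sqrt(2) + 4)/8.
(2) The final state's coefficient on |001> equals -sqrt(6*sqrt(2) + 12)/8 - sqrt(4 - 2*sqrt(2))/8 - I*sqrt(12 - 6*sqrt(2))/8 + I*sqrt(2*sqrt(2) + 4)/8.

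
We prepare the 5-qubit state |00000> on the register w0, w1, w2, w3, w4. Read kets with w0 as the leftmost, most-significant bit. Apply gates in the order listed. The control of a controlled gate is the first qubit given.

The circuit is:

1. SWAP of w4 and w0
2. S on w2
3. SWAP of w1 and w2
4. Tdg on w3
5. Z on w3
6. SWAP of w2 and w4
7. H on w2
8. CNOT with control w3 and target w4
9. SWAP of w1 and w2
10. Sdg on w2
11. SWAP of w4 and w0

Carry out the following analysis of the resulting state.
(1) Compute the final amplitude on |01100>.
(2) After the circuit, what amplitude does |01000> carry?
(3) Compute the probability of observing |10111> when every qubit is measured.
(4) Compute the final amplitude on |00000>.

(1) |01100> carries amplitude 0 in the final state.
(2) The amplitude on |01000> is sqrt(2)/2.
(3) Outcome |10111> occurs with probability 0.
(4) The amplitude on |00000> is sqrt(2)/2.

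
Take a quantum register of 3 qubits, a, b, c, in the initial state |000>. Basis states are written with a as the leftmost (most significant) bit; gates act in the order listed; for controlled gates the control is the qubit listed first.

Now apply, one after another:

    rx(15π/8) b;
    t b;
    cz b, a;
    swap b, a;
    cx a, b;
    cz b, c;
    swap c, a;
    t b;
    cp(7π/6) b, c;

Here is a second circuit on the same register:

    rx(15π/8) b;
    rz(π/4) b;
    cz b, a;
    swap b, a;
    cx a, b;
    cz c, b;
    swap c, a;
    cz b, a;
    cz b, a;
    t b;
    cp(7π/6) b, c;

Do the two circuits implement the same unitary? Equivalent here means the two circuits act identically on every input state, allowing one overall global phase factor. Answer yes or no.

Yes — the two circuits implement the same unitary up to a global phase.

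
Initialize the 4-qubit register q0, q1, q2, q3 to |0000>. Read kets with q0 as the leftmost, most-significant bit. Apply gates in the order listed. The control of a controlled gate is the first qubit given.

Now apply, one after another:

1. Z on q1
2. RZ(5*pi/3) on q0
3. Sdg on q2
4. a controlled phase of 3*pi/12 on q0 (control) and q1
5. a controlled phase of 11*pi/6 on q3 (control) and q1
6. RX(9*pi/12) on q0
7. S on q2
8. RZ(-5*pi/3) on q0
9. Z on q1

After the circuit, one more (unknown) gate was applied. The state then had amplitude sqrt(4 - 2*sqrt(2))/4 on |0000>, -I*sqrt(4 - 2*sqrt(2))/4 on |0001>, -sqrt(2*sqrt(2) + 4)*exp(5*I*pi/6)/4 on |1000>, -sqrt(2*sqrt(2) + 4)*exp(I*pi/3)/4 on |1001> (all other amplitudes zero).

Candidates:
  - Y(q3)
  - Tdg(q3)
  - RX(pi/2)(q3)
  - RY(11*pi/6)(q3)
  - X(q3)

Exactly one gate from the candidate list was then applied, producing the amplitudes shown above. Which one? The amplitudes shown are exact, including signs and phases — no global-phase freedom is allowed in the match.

The applied gate was RX(pi/2)(q3).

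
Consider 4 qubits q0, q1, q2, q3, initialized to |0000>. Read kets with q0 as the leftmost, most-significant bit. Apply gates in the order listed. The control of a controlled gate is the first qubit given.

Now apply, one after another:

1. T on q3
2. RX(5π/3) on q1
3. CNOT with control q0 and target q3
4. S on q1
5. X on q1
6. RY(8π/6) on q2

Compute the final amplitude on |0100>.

The amplitude on |0100> is sqrt(3)/4.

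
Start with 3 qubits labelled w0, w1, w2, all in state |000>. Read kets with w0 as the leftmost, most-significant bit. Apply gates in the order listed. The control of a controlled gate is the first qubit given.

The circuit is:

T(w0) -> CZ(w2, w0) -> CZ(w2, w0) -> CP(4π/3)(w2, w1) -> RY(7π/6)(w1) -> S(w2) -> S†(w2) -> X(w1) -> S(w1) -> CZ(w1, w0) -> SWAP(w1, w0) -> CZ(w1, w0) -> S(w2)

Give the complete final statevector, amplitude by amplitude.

The resulting statevector has amplitude sqrt(2)/4 + sqrt(6)/4 on |000>, I*(-sqrt(6) + sqrt(2))/4 on |100>, and 0 on every other basis state. Key observation: gates 2-3 undo each other exactly, leaving only the rest of the circuit to track.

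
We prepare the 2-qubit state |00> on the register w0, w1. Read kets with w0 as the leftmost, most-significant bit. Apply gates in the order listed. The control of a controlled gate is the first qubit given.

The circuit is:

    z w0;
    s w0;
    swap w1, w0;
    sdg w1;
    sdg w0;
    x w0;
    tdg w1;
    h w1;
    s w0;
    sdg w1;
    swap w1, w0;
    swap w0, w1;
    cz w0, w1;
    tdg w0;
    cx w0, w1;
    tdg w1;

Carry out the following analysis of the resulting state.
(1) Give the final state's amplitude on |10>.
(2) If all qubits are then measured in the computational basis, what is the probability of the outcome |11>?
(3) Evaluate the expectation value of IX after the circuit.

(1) The final state's coefficient on |10> equals sqrt(2)*exp(3*I*pi/4)/2.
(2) The probability of measuring |11> is 1/2.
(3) The observable IX averages to -sqrt(2)/2.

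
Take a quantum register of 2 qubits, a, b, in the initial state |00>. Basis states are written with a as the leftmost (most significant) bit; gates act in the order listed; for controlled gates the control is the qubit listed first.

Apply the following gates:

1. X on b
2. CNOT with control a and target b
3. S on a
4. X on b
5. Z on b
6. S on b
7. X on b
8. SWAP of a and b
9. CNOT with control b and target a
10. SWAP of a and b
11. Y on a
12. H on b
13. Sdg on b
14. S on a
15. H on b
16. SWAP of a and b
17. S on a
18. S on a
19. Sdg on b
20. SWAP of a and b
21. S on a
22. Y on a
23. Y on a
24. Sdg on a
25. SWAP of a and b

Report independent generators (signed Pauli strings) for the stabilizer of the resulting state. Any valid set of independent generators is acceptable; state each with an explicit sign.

One valid set of independent stabilizer generators is +YI, -IZ (any independent generating set of the same group is equally correct).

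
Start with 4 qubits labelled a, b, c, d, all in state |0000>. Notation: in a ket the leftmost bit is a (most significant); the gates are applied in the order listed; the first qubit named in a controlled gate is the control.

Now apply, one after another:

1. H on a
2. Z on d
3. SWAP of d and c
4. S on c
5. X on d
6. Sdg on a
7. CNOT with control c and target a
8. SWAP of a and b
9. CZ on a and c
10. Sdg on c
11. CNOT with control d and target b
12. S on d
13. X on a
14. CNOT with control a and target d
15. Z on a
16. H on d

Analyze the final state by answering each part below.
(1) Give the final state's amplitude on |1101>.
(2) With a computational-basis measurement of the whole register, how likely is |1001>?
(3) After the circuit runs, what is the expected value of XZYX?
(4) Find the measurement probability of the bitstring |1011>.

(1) The final state's coefficient on |1101> equals -I/2.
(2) Outcome |1001> occurs with probability 1/4.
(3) In the final state, XZYX has expectation 0.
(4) A full measurement returns |1011> with probability 0.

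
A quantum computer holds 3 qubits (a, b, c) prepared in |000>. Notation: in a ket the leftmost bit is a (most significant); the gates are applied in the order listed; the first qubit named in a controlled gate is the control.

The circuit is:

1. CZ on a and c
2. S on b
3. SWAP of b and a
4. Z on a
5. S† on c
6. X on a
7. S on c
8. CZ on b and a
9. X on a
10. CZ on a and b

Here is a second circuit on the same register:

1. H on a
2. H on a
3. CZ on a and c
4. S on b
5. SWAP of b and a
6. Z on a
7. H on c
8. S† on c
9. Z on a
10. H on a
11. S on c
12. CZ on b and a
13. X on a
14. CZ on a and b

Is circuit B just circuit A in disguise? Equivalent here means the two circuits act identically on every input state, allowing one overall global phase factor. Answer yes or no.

No, they are not equivalent — no single phase factor reconciles the two unitaries.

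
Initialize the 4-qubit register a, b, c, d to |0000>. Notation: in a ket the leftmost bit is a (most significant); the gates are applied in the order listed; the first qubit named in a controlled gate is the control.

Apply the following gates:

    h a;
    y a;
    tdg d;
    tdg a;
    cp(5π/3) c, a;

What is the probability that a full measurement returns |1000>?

Outcome |1000> occurs with probability 1/2.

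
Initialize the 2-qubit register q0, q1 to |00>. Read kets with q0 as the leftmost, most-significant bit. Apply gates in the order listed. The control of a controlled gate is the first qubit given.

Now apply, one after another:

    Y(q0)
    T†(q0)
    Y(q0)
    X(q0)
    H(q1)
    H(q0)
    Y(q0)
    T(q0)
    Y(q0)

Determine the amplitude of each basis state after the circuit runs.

The resulting statevector has amplitude 1/2 on |00>, 1/2 on |01>, exp(3*I*pi/4)/2 on |10>, exp(3*I*pi/4)/2 on |11>.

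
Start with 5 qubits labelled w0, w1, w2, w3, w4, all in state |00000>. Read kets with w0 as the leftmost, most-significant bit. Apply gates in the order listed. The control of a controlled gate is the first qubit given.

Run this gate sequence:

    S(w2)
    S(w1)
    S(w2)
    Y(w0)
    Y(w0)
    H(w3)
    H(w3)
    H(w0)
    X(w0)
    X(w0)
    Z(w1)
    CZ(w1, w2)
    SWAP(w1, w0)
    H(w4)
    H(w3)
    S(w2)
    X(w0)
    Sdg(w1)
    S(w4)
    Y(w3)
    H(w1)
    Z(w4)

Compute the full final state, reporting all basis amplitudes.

The resulting statevector has amplitude -1/4 - I/4 on |10000>, -1/4 + I/4 on |10001>, 1/4 + I/4 on |10010>, 1/4 - I/4 on |10011>, 1/4 - I/4 on |11000>, -1/4 - I/4 on |11001>, -1/4 + I/4 on |11010>, 1/4 + I/4 on |11011>, and 0 on every other basis state. Key observation: gates 6-7 undo each other exactly, leaving only the rest of the circuit to track.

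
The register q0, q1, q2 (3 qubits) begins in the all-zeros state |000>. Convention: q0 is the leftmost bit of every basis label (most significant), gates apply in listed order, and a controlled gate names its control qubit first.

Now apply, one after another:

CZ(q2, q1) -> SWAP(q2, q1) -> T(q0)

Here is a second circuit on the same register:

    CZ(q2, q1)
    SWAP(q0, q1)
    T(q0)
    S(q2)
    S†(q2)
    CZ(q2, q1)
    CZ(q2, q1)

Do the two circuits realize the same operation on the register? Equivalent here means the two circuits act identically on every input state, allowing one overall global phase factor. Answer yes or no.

No — the two circuits implement different unitaries, even allowing a global phase.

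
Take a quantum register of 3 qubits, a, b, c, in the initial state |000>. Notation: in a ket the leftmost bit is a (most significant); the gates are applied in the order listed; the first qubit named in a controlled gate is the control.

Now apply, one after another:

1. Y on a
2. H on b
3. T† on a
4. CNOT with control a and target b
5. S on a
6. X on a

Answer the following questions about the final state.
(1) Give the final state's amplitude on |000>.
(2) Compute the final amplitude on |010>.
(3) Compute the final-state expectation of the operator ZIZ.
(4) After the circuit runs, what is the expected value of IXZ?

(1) The amplitude on |000> is sqrt(2)*exp(3*I*pi/4)/2.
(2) |010> carries amplitude sqrt(2)*exp(3*I*pi/4)/2 in the final state.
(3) In the final state, ZIZ has expectation 1.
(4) The observable IXZ averages to 1.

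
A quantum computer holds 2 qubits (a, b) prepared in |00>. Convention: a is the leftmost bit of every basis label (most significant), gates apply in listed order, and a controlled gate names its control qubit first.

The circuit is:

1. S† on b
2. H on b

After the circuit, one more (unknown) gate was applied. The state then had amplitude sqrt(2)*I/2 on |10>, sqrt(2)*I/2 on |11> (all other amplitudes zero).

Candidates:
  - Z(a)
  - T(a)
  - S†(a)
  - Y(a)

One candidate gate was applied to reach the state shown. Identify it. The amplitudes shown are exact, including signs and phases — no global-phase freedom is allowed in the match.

It was Y(a) that produced the state shown.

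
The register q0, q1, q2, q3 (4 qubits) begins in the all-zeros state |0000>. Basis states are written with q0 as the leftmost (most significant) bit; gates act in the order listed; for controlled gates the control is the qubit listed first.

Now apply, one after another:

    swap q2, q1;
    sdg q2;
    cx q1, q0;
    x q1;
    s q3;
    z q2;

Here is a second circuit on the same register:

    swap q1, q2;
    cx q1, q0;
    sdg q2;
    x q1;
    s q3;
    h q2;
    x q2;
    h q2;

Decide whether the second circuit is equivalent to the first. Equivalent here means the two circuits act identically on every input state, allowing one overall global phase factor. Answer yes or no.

Yes: on every input state the two circuits agree up to one overall phase factor.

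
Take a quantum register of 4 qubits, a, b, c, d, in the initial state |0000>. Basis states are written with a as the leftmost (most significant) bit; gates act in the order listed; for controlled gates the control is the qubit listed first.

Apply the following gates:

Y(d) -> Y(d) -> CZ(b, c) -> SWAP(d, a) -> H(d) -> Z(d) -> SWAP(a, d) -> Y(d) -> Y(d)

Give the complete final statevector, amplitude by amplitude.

The final amplitudes are sqrt(2)/2 on |0000>, -sqrt(2)/2 on |1000>, and 0 on every other basis state.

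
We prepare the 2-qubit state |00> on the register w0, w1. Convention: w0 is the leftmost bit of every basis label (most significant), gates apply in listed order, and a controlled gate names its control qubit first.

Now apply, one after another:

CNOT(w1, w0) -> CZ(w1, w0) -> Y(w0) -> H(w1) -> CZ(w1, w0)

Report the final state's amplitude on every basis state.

After the circuit, the state carries amplitude 0 on |00>, 0 on |01>, sqrt(2)*I/2 on |10>, -sqrt(2)*I/2 on |11>.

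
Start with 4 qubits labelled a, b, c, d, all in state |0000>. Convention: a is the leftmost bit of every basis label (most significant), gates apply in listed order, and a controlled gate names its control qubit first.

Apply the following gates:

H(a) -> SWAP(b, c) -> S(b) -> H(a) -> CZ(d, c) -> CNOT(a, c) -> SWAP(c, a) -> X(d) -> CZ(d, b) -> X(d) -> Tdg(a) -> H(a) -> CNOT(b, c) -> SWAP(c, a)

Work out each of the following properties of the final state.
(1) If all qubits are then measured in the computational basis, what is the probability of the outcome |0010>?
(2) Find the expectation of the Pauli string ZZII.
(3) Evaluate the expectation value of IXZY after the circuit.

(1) A full measurement returns |0010> with probability 1/2.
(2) The observable ZZII averages to 1.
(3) In the final state, IXZY has expectation 0.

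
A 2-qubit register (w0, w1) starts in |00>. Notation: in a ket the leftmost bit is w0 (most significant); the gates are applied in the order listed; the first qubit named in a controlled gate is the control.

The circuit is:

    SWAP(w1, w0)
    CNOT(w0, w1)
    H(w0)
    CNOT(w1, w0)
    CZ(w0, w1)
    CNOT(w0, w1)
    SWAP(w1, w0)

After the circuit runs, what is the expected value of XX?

The expectation value of XX is 1.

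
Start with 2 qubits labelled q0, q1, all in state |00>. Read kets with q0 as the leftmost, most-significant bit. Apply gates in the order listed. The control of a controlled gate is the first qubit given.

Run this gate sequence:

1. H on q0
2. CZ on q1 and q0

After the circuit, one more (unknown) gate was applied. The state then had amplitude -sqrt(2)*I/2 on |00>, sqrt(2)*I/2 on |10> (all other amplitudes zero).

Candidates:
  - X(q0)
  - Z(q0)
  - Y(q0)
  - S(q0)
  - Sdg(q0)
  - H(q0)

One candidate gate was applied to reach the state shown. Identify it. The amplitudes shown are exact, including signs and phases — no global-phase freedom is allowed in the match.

The applied gate was Y(q0).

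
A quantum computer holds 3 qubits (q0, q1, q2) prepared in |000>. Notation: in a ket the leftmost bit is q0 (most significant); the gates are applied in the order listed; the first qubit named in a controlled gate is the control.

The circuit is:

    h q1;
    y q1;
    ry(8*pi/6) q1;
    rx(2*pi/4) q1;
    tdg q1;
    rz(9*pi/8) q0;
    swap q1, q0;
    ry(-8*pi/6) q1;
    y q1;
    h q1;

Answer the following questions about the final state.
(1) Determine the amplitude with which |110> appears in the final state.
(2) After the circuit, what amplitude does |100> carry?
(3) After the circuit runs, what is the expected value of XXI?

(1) The final state's coefficient on |110> equals (-2*sqrt(2) - sqrt(6) + sqrt(2)*I)*exp(3*I*pi/16)/8.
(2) |100> carries amplitude (-sqrt(2) - sqrt(6)*I + 2*sqrt(2)*I)*exp(3*I*pi/16)/8 in the final state.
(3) The observable XXI averages to sqrt(2)/8 + sqrt(6)/8.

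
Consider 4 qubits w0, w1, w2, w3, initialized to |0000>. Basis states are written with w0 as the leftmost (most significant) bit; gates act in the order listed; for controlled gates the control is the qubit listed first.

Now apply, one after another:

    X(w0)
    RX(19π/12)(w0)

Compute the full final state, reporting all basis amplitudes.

After the circuit, the state carries amplitude -I*sqrt(3*sqrt(2) + 6)/4 + I*sqrt(2 - sqrt(2))/4 on |0000>, -sqrt(sqrt(2) + 2)/4 - sqrt(6 - 3*sqrt(2))/4 on |1000>, and 0 on every other basis state.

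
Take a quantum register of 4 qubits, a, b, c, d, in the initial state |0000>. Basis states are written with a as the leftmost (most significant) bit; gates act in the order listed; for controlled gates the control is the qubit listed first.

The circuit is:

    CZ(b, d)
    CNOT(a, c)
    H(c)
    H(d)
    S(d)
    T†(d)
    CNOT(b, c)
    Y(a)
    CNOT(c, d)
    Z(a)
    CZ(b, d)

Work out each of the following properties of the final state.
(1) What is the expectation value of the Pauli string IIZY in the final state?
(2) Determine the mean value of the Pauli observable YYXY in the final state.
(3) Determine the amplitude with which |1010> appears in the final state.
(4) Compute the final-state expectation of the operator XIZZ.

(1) In the final state, IIZY has expectation sqrt(2)/2.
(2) The observable YYXY averages to 0.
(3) The final state's coefficient on |1010> equals -exp(3*I*pi/4)/2.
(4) The expectation value of XIZZ is 0.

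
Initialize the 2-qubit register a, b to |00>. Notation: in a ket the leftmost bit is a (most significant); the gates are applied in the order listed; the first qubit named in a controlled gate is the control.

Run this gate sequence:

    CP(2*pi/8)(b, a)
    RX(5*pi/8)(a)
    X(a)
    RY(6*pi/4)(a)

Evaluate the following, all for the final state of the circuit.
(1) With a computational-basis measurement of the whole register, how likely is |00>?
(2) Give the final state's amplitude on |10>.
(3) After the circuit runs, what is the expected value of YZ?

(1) A full measurement returns |00> with probability 1/2.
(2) The final state's coefficient on |10> equals -sqrt(2)*(sin(3*pi/16) + I*cos(3*pi/16))/2.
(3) In the final state, YZ has expectation sqrt(sqrt(2) + 2)/2.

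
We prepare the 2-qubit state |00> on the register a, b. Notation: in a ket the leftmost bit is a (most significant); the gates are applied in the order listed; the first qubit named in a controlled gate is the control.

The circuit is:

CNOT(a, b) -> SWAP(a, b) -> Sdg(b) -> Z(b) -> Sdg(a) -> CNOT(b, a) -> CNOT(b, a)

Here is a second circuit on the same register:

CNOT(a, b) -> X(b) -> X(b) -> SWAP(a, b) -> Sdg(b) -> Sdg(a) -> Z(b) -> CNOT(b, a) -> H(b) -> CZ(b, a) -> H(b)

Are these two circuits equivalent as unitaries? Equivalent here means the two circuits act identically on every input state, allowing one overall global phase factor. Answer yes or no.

No: there is an input state on which the two circuits produce genuinely different outputs (not merely differing by a phase).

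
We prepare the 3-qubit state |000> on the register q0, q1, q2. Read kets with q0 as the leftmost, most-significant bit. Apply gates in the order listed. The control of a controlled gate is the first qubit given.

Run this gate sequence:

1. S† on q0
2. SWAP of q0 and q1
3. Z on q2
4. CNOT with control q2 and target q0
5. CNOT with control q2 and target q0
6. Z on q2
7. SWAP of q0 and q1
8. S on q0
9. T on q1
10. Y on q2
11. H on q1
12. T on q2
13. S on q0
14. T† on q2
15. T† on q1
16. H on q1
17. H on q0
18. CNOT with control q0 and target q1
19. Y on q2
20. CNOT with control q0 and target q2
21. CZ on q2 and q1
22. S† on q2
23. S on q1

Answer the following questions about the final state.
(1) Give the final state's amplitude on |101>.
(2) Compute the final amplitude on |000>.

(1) The final state's coefficient on |101> equals sqrt(2)*(-I + exp(I*pi/4))/4. Key observation: steps 1-8 multiply out to the identity, so the circuit reduces to the remaining gates.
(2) |000> carries amplitude sqrt(2)*(1 - exp(3*I*pi/4))/4 in the final state.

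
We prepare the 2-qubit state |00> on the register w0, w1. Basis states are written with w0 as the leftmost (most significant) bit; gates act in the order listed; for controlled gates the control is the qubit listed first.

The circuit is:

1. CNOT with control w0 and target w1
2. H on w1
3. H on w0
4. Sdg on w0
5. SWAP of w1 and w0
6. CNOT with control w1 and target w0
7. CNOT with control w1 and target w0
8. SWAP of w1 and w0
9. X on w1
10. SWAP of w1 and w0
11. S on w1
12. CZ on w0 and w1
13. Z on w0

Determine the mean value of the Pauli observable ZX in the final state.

In the final state, ZX has expectation 1. Key observation: steps 5-8 multiply out to the identity, so the circuit reduces to the remaining gates.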